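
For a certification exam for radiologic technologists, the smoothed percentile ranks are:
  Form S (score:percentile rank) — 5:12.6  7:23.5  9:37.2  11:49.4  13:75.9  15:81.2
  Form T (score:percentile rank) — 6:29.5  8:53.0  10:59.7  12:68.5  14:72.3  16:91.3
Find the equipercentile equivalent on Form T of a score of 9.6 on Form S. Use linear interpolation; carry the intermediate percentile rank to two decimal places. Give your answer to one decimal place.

7.0

PR of 9.6 on Form S: 37.2 + (9.6 − 9)/(11 − 9) × (49.4 − 37.2) = 40.86
On Form T, PR 40.86 falls between score 6 (PR 29.5) and 8 (PR 53.0).
Interpolate: 6 + (40.86 − 29.5)/(53.0 − 29.5) × (8 − 6) = 7.0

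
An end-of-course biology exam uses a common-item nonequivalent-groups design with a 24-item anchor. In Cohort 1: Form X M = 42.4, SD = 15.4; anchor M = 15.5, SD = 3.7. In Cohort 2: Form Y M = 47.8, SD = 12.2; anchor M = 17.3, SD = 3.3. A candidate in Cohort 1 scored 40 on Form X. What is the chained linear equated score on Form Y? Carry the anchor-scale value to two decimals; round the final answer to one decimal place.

39.0

Form X → anchor (Cohort 1): v = (3.7/15.4)(40 − 42.4) + 15.5 = 14.92
anchor → Form Y (Cohort 2): y = (12.2/3.3)(14.92 − 17.3) + 47.8 = 39.0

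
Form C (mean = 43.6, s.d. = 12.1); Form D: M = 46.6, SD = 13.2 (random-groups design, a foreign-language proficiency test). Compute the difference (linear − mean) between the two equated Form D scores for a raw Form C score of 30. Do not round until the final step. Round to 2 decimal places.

-1.24

Mean-equated: 30 + (46.6 − 43.6) = 33.00
Linear-equated: (13.2/12.1)(30 − 43.6) + 46.6 = 31.764
Difference = 31.764 − 33.00 = -1.24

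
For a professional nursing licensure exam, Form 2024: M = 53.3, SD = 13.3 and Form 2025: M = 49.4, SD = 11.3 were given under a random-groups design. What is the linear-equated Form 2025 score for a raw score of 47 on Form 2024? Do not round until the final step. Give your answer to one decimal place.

Linear equating: y = (SD_Y/SD_X)(x − M_X) + M_Y
y = (11.3/13.3)(47 − 53.3) + 49.4
y = 0.849624 × -6.3 + 49.4 = -5.3526 + 49.4 = 44.0

44.0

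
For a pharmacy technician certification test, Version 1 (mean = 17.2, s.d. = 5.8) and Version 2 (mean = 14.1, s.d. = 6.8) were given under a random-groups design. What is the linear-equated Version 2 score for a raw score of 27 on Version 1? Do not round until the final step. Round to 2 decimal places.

Linear equating: y = (SD_Y/SD_X)(x − M_X) + M_Y
y = (6.8/5.8)(27 − 17.2) + 14.1
y = 1.172414 × 9.8 + 14.1 = 11.4897 + 14.1 = 25.59

25.59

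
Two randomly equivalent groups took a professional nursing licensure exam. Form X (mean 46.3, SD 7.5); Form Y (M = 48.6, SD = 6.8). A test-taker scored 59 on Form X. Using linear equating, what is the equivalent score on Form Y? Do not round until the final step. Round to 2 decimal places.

60.11

Linear equating: y = (SD_Y/SD_X)(x − M_X) + M_Y
y = (6.8/7.5)(59 − 46.3) + 48.6
y = 0.906667 × 12.7 + 48.6 = 11.5147 + 48.6 = 60.11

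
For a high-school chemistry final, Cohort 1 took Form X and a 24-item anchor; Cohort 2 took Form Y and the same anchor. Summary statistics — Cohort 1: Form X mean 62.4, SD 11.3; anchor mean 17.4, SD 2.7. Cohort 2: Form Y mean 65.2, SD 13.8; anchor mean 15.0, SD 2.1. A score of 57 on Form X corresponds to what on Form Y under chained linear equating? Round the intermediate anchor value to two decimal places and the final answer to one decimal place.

Form X → anchor (Cohort 1): v = (2.7/11.3)(57 − 62.4) + 17.4 = 16.11
anchor → Form Y (Cohort 2): y = (13.8/2.1)(16.11 − 15.0) + 65.2 = 72.5

72.5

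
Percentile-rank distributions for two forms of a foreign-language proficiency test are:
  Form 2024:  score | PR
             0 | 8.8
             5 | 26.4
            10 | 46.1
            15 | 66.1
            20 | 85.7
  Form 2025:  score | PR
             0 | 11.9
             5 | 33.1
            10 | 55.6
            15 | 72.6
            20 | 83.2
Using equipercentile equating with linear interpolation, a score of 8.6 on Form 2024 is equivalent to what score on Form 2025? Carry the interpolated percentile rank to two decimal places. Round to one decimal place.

PR of 8.6 on Form 2024: 26.4 + (8.6 − 5)/(10 − 5) × (46.1 − 26.4) = 40.58
On Form 2025, PR 40.58 falls between score 5 (PR 33.1) and 10 (PR 55.6).
Interpolate: 5 + (40.58 − 33.1)/(55.6 − 33.1) × (10 − 5) = 6.7

6.7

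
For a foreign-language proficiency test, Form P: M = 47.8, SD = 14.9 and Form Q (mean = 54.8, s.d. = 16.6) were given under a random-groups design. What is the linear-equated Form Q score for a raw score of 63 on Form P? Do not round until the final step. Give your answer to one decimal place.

71.7

Linear equating: y = (SD_Y/SD_X)(x − M_X) + M_Y
y = (16.6/14.9)(63 − 47.8) + 54.8
y = 1.114094 × 15.2 + 54.8 = 16.9342 + 54.8 = 71.7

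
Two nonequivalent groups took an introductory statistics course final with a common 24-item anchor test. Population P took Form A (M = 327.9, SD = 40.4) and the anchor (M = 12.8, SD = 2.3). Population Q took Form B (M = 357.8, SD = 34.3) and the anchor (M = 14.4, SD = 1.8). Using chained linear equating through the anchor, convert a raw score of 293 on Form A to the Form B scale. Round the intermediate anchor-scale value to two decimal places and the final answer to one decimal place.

289.4

Form A → anchor (Population P): v = (2.3/40.4)(293 − 327.9) + 12.8 = 10.81
anchor → Form B (Population Q): y = (34.3/1.8)(10.81 − 14.4) + 357.8 = 289.4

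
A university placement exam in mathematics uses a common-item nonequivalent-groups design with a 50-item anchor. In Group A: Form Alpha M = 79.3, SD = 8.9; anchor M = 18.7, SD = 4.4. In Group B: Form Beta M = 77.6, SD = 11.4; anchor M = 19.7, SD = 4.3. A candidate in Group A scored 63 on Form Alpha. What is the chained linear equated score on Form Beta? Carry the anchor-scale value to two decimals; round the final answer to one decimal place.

53.6

Form Alpha → anchor (Group A): v = (4.4/8.9)(63 − 79.3) + 18.7 = 10.64
anchor → Form Beta (Group B): y = (11.4/4.3)(10.64 − 19.7) + 77.6 = 53.6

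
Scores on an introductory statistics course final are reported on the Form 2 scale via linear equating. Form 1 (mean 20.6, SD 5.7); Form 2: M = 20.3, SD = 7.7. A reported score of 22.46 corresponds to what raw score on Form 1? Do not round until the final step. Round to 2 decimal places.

22.20

Invert y = (SD_Y/SD_X)(x − M_X) + M_Y:
x = (SD_X/SD_Y)(y − M_Y) + M_X = (5.7/7.7)(22.46 − 20.3) + 20.6
x = 0.740260 × 2.160 + 20.6 = 22.20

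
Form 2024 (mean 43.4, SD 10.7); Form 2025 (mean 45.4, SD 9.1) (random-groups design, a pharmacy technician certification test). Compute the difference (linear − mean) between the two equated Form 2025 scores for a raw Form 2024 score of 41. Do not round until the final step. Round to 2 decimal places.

0.36

Mean-equated: 41 + (45.4 − 43.4) = 43.00
Linear-equated: (9.1/10.7)(41 − 43.4) + 45.4 = 43.359
Difference = 43.359 − 43.00 = 0.36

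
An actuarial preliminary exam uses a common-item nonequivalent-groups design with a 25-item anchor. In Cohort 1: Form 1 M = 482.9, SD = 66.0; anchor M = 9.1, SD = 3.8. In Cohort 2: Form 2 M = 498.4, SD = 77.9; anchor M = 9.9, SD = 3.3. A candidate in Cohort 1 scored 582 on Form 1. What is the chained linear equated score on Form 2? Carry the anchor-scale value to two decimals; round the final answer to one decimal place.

614.3

Form 1 → anchor (Cohort 1): v = (3.8/66.0)(582 − 482.9) + 9.1 = 14.81
anchor → Form 2 (Cohort 2): y = (77.9/3.3)(14.81 − 9.9) + 498.4 = 614.3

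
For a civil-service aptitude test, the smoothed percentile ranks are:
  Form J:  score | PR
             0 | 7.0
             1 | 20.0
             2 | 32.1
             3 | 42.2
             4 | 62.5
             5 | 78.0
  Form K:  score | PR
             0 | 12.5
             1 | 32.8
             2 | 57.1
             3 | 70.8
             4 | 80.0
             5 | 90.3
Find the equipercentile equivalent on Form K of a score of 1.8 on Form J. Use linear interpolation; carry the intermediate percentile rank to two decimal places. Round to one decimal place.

0.8

PR of 1.8 on Form J: 20.0 + (1.8 − 1)/(2 − 1) × (32.1 − 20.0) = 29.68
On Form K, PR 29.68 falls between score 0 (PR 12.5) and 1 (PR 32.8).
Interpolate: 0 + (29.68 − 12.5)/(32.8 − 12.5) × (1 − 0) = 0.8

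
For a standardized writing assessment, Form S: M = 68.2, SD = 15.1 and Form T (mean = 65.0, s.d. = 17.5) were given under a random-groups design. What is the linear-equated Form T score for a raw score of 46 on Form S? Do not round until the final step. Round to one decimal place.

Linear equating: y = (SD_Y/SD_X)(x − M_X) + M_Y
y = (17.5/15.1)(46 − 68.2) + 65.0
y = 1.158940 × -22.2 + 65.0 = -25.7285 + 65.0 = 39.3

39.3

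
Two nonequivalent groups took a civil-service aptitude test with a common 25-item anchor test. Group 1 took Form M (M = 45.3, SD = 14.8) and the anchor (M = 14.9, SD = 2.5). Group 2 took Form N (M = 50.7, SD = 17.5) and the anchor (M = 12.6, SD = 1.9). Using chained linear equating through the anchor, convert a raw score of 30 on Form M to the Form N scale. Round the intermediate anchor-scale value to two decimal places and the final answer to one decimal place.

Form M → anchor (Group 1): v = (2.5/14.8)(30 − 45.3) + 14.9 = 12.32
anchor → Form N (Group 2): y = (17.5/1.9)(12.32 − 12.6) + 50.7 = 48.1

48.1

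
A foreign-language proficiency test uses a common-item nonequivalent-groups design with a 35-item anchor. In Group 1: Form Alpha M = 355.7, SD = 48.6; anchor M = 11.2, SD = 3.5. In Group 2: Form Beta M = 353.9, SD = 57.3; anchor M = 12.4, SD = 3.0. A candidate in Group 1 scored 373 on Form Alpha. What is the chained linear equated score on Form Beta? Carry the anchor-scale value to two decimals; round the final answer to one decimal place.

Form Alpha → anchor (Group 1): v = (3.5/48.6)(373 − 355.7) + 11.2 = 12.45
anchor → Form Beta (Group 2): y = (57.3/3.0)(12.45 − 12.4) + 353.9 = 354.9

354.9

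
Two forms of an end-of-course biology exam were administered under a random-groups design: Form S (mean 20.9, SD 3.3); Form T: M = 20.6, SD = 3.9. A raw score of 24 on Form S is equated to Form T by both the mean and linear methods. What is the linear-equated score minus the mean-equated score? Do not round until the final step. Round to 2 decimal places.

0.56

Mean-equated: 24 + (20.6 − 20.9) = 23.70
Linear-equated: (3.9/3.3)(24 − 20.9) + 20.6 = 24.264
Difference = 24.264 − 23.70 = 0.56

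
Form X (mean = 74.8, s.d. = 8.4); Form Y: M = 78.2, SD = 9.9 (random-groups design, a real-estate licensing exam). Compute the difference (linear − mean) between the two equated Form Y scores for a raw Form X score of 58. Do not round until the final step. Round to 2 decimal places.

Mean-equated: 58 + (78.2 − 74.8) = 61.40
Linear-equated: (9.9/8.4)(58 − 74.8) + 78.2 = 58.400
Difference = 58.400 − 61.40 = -3.00

-3.00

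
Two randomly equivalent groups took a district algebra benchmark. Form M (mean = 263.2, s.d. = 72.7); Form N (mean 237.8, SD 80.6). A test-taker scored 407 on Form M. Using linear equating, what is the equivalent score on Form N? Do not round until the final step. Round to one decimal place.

397.2

Linear equating: y = (SD_Y/SD_X)(x − M_X) + M_Y
y = (80.6/72.7)(407 − 263.2) + 237.8
y = 1.108666 × 143.8 + 237.8 = 159.4261 + 237.8 = 397.2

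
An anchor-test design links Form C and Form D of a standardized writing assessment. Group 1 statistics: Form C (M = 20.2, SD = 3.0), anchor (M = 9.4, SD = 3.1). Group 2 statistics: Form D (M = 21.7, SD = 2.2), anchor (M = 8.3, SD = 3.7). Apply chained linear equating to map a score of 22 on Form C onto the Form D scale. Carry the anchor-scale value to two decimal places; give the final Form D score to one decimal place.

23.5

Form C → anchor (Group 1): v = (3.1/3.0)(22 − 20.2) + 9.4 = 11.26
anchor → Form D (Group 2): y = (2.2/3.7)(11.26 − 8.3) + 21.7 = 23.5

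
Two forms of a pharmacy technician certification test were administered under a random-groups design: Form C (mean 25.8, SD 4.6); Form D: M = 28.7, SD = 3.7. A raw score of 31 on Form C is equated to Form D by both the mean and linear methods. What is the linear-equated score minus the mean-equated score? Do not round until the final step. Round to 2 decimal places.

Mean-equated: 31 + (28.7 − 25.8) = 33.90
Linear-equated: (3.7/4.6)(31 − 25.8) + 28.7 = 32.883
Difference = 32.883 − 33.90 = -1.02

-1.02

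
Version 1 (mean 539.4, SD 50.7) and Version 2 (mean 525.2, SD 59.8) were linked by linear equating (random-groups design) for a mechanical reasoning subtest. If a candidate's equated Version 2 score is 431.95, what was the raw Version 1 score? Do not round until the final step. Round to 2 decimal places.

Invert y = (SD_Y/SD_X)(x − M_X) + M_Y:
x = (SD_X/SD_Y)(y − M_Y) + M_X = (50.7/59.8)(431.95 − 525.2) + 539.4
x = 0.847826 × -93.250 + 539.4 = 460.34

460.34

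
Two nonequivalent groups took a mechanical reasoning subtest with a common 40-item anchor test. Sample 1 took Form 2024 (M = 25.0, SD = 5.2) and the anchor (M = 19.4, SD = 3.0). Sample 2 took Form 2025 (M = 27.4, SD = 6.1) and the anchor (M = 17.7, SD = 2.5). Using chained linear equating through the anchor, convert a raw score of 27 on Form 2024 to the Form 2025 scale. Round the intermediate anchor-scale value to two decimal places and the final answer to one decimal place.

34.4

Form 2024 → anchor (Sample 1): v = (3.0/5.2)(27 − 25.0) + 19.4 = 20.55
anchor → Form 2025 (Sample 2): y = (6.1/2.5)(20.55 − 17.7) + 27.4 = 34.4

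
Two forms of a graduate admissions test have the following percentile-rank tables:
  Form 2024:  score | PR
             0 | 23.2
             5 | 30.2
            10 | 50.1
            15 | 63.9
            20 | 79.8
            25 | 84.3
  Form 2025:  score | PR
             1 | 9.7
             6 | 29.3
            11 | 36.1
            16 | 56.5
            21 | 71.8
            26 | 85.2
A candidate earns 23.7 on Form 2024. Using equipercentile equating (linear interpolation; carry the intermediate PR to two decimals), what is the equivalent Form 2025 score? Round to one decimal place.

PR of 23.7 on Form 2024: 79.8 + (23.7 − 20)/(25 − 20) × (84.3 − 79.8) = 83.13
On Form 2025, PR 83.13 falls between score 21 (PR 71.8) and 26 (PR 85.2).
Interpolate: 21 + (83.13 − 71.8)/(85.2 − 71.8) × (26 − 21) = 25.2

25.2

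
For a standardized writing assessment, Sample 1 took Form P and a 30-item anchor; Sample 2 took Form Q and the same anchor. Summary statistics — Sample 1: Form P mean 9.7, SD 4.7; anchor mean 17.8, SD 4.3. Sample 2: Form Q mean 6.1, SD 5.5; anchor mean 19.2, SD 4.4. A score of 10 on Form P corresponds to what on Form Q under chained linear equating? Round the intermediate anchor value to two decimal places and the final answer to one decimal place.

4.7

Form P → anchor (Sample 1): v = (4.3/4.7)(10 − 9.7) + 17.8 = 18.07
anchor → Form Q (Sample 2): y = (5.5/4.4)(18.07 − 19.2) + 6.1 = 4.7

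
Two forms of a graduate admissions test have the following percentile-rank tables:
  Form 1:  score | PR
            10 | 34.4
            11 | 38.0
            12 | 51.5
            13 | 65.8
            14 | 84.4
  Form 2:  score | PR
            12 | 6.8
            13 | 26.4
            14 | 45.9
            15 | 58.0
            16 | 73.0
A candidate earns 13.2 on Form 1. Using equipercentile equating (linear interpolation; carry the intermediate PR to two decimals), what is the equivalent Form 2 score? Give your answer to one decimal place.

PR of 13.2 on Form 1: 65.8 + (13.2 − 13)/(14 − 13) × (84.4 − 65.8) = 69.52
On Form 2, PR 69.52 falls between score 15 (PR 58.0) and 16 (PR 73.0).
Interpolate: 15 + (69.52 − 58.0)/(73.0 − 58.0) × (16 − 15) = 15.8

15.8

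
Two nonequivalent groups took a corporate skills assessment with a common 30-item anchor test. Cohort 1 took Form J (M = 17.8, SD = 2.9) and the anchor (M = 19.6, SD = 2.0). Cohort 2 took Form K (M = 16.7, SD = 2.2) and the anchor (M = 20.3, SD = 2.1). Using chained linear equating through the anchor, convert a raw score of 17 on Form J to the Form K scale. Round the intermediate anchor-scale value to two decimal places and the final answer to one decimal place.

Form J → anchor (Cohort 1): v = (2.0/2.9)(17 − 17.8) + 19.6 = 19.05
anchor → Form K (Cohort 2): y = (2.2/2.1)(19.05 − 20.3) + 16.7 = 15.4

15.4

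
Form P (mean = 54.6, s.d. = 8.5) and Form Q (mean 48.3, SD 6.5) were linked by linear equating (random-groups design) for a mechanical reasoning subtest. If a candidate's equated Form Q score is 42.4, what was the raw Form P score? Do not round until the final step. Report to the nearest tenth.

Invert y = (SD_Y/SD_X)(x − M_X) + M_Y:
x = (SD_X/SD_Y)(y − M_Y) + M_X = (8.5/6.5)(42.4 − 48.3) + 54.6
x = 1.307692 × -5.900 + 54.6 = 46.9

46.9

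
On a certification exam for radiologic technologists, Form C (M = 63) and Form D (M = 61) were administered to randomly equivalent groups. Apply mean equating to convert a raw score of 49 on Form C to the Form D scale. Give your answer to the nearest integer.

47

Mean equating: y = x + (M_Y − M_X) = 49 + (61 − 63) = 47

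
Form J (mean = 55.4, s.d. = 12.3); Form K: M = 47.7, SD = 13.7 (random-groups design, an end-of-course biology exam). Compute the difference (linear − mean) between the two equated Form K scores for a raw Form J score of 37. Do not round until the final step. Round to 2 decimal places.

Mean-equated: 37 + (47.7 − 55.4) = 29.30
Linear-equated: (13.7/12.3)(37 − 55.4) + 47.7 = 27.206
Difference = 27.206 − 29.30 = -2.09

-2.09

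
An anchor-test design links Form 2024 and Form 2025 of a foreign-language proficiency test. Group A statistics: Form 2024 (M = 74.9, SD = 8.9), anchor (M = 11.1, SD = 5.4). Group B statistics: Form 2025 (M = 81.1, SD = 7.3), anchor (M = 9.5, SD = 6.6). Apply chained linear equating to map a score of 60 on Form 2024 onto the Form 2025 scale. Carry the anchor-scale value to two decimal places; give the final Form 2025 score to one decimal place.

Form 2024 → anchor (Group A): v = (5.4/8.9)(60 − 74.9) + 11.1 = 2.06
anchor → Form 2025 (Group B): y = (7.3/6.6)(2.06 − 9.5) + 81.1 = 72.9

72.9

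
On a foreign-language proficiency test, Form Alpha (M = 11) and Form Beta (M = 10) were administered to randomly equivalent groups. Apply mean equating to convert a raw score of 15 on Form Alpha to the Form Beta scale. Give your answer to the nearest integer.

14

Mean equating: y = x + (M_Y − M_X) = 15 + (10 − 11) = 14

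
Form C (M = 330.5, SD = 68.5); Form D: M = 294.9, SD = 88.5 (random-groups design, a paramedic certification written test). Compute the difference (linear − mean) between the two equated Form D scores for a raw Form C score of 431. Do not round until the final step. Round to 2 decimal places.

29.34

Mean-equated: 431 + (294.9 − 330.5) = 395.40
Linear-equated: (88.5/68.5)(431 − 330.5) + 294.9 = 424.743
Difference = 424.743 − 395.40 = 29.34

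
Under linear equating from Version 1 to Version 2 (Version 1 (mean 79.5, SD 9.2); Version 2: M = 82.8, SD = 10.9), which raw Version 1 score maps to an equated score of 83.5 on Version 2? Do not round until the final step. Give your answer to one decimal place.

80.1

Invert y = (SD_Y/SD_X)(x − M_X) + M_Y:
x = (SD_X/SD_Y)(y − M_Y) + M_X = (9.2/10.9)(83.5 − 82.8) + 79.5
x = 0.844037 × 0.700 + 79.5 = 80.1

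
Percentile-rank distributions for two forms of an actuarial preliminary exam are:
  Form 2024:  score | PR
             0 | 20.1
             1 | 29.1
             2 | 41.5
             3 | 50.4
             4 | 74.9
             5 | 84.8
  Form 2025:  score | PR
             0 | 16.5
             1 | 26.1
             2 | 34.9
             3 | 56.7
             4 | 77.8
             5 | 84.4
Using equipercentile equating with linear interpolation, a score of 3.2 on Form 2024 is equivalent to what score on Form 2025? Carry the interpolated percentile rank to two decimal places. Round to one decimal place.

PR of 3.2 on Form 2024: 50.4 + (3.2 − 3)/(4 − 3) × (74.9 − 50.4) = 55.30
On Form 2025, PR 55.30 falls between score 2 (PR 34.9) and 3 (PR 56.7).
Interpolate: 2 + (55.30 − 34.9)/(56.7 − 34.9) × (3 − 2) = 2.9

2.9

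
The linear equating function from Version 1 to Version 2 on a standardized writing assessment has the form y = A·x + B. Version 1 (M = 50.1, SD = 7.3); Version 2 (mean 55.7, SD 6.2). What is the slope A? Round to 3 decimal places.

0.849

A = SD_Y / SD_X = 6.2 / 7.3 = 0.849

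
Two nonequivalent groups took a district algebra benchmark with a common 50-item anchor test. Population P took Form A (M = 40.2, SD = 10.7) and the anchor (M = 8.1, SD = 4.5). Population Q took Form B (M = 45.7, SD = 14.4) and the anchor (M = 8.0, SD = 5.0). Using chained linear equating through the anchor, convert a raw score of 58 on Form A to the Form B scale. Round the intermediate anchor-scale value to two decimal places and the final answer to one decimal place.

67.6

Form A → anchor (Population P): v = (4.5/10.7)(58 − 40.2) + 8.1 = 15.59
anchor → Form B (Population Q): y = (14.4/5.0)(15.59 − 8.0) + 45.7 = 67.6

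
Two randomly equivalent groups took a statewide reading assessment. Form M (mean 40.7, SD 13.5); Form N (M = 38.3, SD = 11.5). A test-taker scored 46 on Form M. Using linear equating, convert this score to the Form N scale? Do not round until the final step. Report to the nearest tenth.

42.8

Linear equating: y = (SD_Y/SD_X)(x − M_X) + M_Y
y = (11.5/13.5)(46 − 40.7) + 38.3
y = 0.851852 × 5.3 + 38.3 = 4.5148 + 38.3 = 42.8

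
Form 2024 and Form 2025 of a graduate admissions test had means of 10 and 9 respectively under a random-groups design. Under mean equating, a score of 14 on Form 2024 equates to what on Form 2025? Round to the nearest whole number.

Mean equating: y = x + (M_Y − M_X) = 14 + (9 − 10) = 13

13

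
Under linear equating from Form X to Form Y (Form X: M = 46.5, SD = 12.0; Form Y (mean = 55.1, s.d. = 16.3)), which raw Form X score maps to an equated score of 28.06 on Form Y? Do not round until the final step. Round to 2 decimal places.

26.59

Invert y = (SD_Y/SD_X)(x − M_X) + M_Y:
x = (SD_X/SD_Y)(y − M_Y) + M_X = (12.0/16.3)(28.06 − 55.1) + 46.5
x = 0.736196 × -27.040 + 46.5 = 26.59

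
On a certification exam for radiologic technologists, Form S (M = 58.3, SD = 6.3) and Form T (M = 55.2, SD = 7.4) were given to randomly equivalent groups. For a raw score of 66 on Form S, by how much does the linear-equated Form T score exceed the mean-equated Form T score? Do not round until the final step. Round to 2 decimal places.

Mean-equated: 66 + (55.2 − 58.3) = 62.90
Linear-equated: (7.4/6.3)(66 − 58.3) + 55.2 = 64.244
Difference = 64.244 − 62.90 = 1.34

1.34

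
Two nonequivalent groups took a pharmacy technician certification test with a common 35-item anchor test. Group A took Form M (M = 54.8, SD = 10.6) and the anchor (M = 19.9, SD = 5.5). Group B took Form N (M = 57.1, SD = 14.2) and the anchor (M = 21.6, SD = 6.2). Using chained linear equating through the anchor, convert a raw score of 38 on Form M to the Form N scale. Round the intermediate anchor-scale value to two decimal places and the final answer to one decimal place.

Form M → anchor (Group A): v = (5.5/10.6)(38 − 54.8) + 19.9 = 11.18
anchor → Form N (Group B): y = (14.2/6.2)(11.18 − 21.6) + 57.1 = 33.2

33.2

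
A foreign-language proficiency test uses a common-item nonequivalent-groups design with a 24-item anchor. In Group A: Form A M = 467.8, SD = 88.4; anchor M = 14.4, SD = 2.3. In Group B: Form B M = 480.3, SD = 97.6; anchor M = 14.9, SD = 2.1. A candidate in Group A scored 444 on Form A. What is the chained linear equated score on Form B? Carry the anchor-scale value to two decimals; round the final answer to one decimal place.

Form A → anchor (Group A): v = (2.3/88.4)(444 − 467.8) + 14.4 = 13.78
anchor → Form B (Group B): y = (97.6/2.1)(13.78 − 14.9) + 480.3 = 428.2

428.2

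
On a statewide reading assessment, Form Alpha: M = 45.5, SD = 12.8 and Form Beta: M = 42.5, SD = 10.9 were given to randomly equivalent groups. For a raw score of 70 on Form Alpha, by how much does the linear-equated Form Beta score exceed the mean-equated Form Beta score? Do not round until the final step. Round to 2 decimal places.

Mean-equated: 70 + (42.5 − 45.5) = 67.00
Linear-equated: (10.9/12.8)(70 − 45.5) + 42.5 = 63.363
Difference = 63.363 − 67.00 = -3.64

-3.64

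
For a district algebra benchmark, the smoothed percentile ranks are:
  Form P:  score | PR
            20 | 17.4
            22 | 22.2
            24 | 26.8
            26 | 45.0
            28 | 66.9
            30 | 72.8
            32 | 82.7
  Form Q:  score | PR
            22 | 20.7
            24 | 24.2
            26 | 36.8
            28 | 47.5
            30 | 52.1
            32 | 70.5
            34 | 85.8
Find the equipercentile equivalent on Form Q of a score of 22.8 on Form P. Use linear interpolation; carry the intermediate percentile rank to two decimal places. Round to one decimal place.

PR of 22.8 on Form P: 22.2 + (22.8 − 22)/(24 − 22) × (26.8 − 22.2) = 24.04
On Form Q, PR 24.04 falls between score 22 (PR 20.7) and 24 (PR 24.2).
Interpolate: 22 + (24.04 − 20.7)/(24.2 − 20.7) × (24 − 22) = 23.9

23.9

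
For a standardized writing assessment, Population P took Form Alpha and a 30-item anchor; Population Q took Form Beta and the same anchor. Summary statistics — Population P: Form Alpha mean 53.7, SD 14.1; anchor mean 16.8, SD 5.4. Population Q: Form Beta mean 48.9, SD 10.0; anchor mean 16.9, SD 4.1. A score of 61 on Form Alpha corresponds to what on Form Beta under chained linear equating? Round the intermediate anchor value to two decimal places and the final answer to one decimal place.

55.5

Form Alpha → anchor (Population P): v = (5.4/14.1)(61 − 53.7) + 16.8 = 19.60
anchor → Form Beta (Population Q): y = (10.0/4.1)(19.60 − 16.9) + 48.9 = 55.5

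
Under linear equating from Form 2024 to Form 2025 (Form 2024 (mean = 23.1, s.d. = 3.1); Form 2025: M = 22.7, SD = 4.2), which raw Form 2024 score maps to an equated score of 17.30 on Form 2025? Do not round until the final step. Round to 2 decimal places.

Invert y = (SD_Y/SD_X)(x − M_X) + M_Y:
x = (SD_X/SD_Y)(y − M_Y) + M_X = (3.1/4.2)(17.30 − 22.7) + 23.1
x = 0.738095 × -5.400 + 23.1 = 19.11

19.11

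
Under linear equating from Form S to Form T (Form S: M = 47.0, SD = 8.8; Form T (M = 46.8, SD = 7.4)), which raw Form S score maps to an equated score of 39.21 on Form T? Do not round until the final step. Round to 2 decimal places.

37.97

Invert y = (SD_Y/SD_X)(x − M_X) + M_Y:
x = (SD_X/SD_Y)(y − M_Y) + M_X = (8.8/7.4)(39.21 − 46.8) + 47.0
x = 1.189189 × -7.590 + 47.0 = 37.97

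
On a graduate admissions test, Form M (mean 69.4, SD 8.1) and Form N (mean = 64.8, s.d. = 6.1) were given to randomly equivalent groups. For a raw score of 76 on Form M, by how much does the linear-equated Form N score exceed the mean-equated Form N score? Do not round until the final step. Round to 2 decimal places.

-1.63

Mean-equated: 76 + (64.8 − 69.4) = 71.40
Linear-equated: (6.1/8.1)(76 − 69.4) + 64.8 = 69.770
Difference = 69.770 − 71.40 = -1.63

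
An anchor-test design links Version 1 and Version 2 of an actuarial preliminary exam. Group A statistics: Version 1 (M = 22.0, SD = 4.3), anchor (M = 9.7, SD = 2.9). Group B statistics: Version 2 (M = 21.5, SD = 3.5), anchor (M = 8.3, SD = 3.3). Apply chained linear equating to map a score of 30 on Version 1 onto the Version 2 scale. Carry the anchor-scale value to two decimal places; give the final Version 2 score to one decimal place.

Version 1 → anchor (Group A): v = (2.9/4.3)(30 − 22.0) + 9.7 = 15.10
anchor → Version 2 (Group B): y = (3.5/3.3)(15.10 − 8.3) + 21.5 = 28.7

28.7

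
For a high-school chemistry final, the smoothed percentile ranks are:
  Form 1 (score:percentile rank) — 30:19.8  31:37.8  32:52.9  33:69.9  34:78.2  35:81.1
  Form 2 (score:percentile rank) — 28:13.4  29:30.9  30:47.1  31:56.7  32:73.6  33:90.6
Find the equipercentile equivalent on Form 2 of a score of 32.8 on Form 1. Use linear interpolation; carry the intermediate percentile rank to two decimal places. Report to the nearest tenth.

PR of 32.8 on Form 1: 52.9 + (32.8 − 32)/(33 − 32) × (69.9 − 52.9) = 66.50
On Form 2, PR 66.50 falls between score 31 (PR 56.7) and 32 (PR 73.6).
Interpolate: 31 + (66.50 − 56.7)/(73.6 − 56.7) × (32 − 31) = 31.6

31.6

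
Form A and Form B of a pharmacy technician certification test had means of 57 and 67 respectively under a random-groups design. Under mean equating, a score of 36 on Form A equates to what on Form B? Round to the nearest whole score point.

Mean equating: y = x + (M_Y − M_X) = 36 + (67 − 57) = 46

46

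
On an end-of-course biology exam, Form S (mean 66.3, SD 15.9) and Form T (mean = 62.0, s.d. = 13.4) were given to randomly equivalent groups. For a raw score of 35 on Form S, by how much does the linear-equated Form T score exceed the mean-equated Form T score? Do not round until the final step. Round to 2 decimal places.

4.92

Mean-equated: 35 + (62.0 − 66.3) = 30.70
Linear-equated: (13.4/15.9)(35 − 66.3) + 62.0 = 35.621
Difference = 35.621 − 30.70 = 4.92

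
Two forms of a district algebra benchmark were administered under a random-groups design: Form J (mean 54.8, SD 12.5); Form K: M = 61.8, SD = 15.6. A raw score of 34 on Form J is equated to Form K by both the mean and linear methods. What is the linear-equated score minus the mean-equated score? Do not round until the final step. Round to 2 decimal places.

-5.16

Mean-equated: 34 + (61.8 − 54.8) = 41.00
Linear-equated: (15.6/12.5)(34 − 54.8) + 61.8 = 35.842
Difference = 35.842 − 41.00 = -5.16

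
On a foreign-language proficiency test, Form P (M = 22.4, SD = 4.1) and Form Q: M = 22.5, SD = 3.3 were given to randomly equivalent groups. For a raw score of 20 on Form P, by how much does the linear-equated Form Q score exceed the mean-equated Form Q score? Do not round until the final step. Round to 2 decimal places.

0.47

Mean-equated: 20 + (22.5 − 22.4) = 20.10
Linear-equated: (3.3/4.1)(20 − 22.4) + 22.5 = 20.568
Difference = 20.568 − 20.10 = 0.47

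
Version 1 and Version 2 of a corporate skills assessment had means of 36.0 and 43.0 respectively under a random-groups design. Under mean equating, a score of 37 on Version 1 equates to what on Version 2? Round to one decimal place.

44.0

Mean equating: y = x + (M_Y − M_X) = 37 + (43.0 − 36.0) = 44.0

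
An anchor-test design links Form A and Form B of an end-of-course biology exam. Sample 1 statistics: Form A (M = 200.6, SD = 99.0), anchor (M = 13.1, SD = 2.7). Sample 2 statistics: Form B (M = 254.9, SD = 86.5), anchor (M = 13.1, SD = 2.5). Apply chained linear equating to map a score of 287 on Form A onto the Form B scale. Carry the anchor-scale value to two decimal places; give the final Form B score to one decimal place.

336.6

Form A → anchor (Sample 1): v = (2.7/99.0)(287 − 200.6) + 13.1 = 15.46
anchor → Form B (Sample 2): y = (86.5/2.5)(15.46 − 13.1) + 254.9 = 336.6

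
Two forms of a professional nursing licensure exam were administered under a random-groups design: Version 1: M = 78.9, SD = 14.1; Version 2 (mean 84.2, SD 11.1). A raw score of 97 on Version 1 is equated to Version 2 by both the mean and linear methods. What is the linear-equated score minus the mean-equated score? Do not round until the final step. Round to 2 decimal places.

-3.85

Mean-equated: 97 + (84.2 − 78.9) = 102.30
Linear-equated: (11.1/14.1)(97 − 78.9) + 84.2 = 98.449
Difference = 98.449 − 102.30 = -3.85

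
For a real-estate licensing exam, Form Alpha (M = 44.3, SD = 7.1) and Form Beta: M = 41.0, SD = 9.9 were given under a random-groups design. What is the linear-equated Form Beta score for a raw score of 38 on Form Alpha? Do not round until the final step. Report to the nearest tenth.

Linear equating: y = (SD_Y/SD_X)(x − M_X) + M_Y
y = (9.9/7.1)(38 − 44.3) + 41.0
y = 1.394366 × -6.3 + 41.0 = -8.7845 + 41.0 = 32.2

32.2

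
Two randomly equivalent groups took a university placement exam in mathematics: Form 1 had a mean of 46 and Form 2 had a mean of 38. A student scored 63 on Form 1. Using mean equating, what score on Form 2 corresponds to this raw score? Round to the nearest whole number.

Mean equating: y = x + (M_Y − M_X) = 63 + (38 − 46) = 55

55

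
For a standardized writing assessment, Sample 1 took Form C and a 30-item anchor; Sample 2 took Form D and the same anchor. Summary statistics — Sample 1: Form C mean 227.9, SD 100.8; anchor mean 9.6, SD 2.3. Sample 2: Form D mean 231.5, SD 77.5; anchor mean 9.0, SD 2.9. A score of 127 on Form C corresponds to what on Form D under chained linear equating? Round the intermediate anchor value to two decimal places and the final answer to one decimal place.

186.1

Form C → anchor (Sample 1): v = (2.3/100.8)(127 − 227.9) + 9.6 = 7.30
anchor → Form D (Sample 2): y = (77.5/2.9)(7.30 − 9.0) + 231.5 = 186.1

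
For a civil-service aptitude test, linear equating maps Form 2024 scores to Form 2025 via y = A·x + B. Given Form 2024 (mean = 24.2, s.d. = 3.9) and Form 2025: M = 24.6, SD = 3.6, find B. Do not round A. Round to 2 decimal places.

2.26

A = SD_Y / SD_X = 3.6 / 3.9 = 0.923077
B = M_Y − A·M_X = 24.6 − 0.923077 × 24.2 = 2.26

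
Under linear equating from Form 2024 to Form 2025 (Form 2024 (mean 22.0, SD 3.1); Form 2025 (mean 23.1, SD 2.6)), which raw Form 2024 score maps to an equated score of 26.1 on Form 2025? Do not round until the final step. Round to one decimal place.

Invert y = (SD_Y/SD_X)(x − M_X) + M_Y:
x = (SD_X/SD_Y)(y − M_Y) + M_X = (3.1/2.6)(26.1 − 23.1) + 22.0
x = 1.192308 × 3.000 + 22.0 = 25.6

25.6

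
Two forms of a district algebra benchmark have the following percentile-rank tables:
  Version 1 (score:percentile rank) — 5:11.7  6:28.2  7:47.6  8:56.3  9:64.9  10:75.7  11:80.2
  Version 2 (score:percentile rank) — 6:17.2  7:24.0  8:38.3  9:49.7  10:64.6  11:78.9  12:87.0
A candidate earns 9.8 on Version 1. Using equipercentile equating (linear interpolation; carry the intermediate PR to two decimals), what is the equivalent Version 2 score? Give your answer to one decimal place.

10.6

PR of 9.8 on Version 1: 64.9 + (9.8 − 9)/(10 − 9) × (75.7 − 64.9) = 73.54
On Version 2, PR 73.54 falls between score 10 (PR 64.6) and 11 (PR 78.9).
Interpolate: 10 + (73.54 − 64.6)/(78.9 − 64.6) × (11 − 10) = 10.6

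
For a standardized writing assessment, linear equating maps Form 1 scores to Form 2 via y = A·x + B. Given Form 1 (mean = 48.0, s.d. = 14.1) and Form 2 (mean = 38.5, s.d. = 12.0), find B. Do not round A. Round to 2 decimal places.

-2.35

A = SD_Y / SD_X = 12.0 / 14.1 = 0.851064
B = M_Y − A·M_X = 38.5 − 0.851064 × 48.0 = -2.35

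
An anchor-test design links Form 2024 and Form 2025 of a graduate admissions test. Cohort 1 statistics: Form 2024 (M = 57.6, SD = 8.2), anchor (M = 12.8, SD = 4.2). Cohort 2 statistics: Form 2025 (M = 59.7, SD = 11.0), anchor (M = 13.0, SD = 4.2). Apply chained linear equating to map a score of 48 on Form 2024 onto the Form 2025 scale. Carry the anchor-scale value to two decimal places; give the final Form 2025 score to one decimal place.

Form 2024 → anchor (Cohort 1): v = (4.2/8.2)(48 − 57.6) + 12.8 = 7.88
anchor → Form 2025 (Cohort 2): y = (11.0/4.2)(7.88 − 13.0) + 59.7 = 46.3

46.3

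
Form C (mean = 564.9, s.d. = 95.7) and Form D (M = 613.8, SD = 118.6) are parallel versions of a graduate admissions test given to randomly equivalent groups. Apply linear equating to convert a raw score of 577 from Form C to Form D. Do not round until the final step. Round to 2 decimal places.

628.80

Linear equating: y = (SD_Y/SD_X)(x − M_X) + M_Y
y = (118.6/95.7)(577 − 564.9) + 613.8
y = 1.239289 × 12.1 + 613.8 = 14.9954 + 613.8 = 628.80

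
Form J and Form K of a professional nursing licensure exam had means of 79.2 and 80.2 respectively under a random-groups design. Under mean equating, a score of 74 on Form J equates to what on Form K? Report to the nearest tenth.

75.0

Mean equating: y = x + (M_Y − M_X) = 74 + (80.2 − 79.2) = 75.0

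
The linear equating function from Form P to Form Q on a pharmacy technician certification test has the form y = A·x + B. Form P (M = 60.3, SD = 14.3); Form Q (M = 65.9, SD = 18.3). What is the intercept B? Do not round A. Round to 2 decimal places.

A = SD_Y / SD_X = 18.3 / 14.3 = 1.279720
B = M_Y − A·M_X = 65.9 − 1.279720 × 60.3 = -11.27

-11.27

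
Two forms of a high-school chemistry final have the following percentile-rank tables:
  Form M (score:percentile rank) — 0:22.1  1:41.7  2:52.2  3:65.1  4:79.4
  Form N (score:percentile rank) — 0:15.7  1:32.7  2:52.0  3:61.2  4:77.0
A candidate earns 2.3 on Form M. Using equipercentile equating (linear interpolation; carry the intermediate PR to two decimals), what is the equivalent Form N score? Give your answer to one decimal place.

PR of 2.3 on Form M: 52.2 + (2.3 − 2)/(3 − 2) × (65.1 − 52.2) = 56.07
On Form N, PR 56.07 falls between score 2 (PR 52.0) and 3 (PR 61.2).
Interpolate: 2 + (56.07 − 52.0)/(61.2 − 52.0) × (3 − 2) = 2.4

2.4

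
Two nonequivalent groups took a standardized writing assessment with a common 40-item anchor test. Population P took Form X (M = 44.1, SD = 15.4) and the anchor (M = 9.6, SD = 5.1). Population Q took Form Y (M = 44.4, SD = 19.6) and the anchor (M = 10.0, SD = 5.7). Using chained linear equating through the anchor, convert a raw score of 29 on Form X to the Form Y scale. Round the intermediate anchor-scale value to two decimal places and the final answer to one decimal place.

Form X → anchor (Population P): v = (5.1/15.4)(29 − 44.1) + 9.6 = 4.60
anchor → Form Y (Population Q): y = (19.6/5.7)(4.60 − 10.0) + 44.4 = 25.8

25.8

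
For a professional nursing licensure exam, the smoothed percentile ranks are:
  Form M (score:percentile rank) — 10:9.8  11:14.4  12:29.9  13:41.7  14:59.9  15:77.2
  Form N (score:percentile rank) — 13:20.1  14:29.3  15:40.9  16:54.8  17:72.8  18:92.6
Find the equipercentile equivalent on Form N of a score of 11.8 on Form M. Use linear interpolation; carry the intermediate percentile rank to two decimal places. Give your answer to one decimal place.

PR of 11.8 on Form M: 14.4 + (11.8 − 11)/(12 − 11) × (29.9 − 14.4) = 26.80
On Form N, PR 26.80 falls between score 13 (PR 20.1) and 14 (PR 29.3).
Interpolate: 13 + (26.80 − 20.1)/(29.3 − 20.1) × (14 − 13) = 13.7

13.7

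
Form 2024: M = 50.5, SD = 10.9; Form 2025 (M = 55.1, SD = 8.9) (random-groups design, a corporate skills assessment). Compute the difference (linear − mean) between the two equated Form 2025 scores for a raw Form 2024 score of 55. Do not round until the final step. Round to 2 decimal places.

Mean-equated: 55 + (55.1 − 50.5) = 59.60
Linear-equated: (8.9/10.9)(55 − 50.5) + 55.1 = 58.774
Difference = 58.774 − 59.60 = -0.83

-0.83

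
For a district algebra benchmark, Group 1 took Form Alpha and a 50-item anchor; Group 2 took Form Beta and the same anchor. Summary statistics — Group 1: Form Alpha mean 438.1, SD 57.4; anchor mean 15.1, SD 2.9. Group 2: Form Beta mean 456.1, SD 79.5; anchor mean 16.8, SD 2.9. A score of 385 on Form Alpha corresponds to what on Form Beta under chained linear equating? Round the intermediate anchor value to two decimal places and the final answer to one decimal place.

336.0

Form Alpha → anchor (Group 1): v = (2.9/57.4)(385 − 438.1) + 15.1 = 12.42
anchor → Form Beta (Group 2): y = (79.5/2.9)(12.42 − 16.8) + 456.1 = 336.0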